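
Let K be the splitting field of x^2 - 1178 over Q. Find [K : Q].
[K : Q] = 2

f(x) = x^2 - 1178 factors as (x - √1178)(x + √1178). The splitting field is K = Q(√1178). Since 1178 is squarefree and > 1, it is not a perfect square, so x^2 - 1178 is irreducible over Q and [Q(√1178) : Q] = 2. Hence [K : Q] = 2.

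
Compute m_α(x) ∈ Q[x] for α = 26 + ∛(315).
m_α(x) = x^3 - 78x^2 + 2028x - 17891

Set β = α - 26 = ∛(315), so β^3 = 315. Then (α - 26)^3 - 315 = 0, i.e. α is a root of g(x) = (x - 26)^3 - 315 = x^3 - 78x^2 + 2028x - 17891. Since g(x) = h(x - 26) where h(x) = x^3 - 315, and h is irreducible over Q (because 315 is not a perfect cube, so h has no rational root, and a monic cubic with no rational root is irreducible), g is also irreducible (irreducibility is preserved under the substitution x → x - 26). Hence m_α(x) = x^3 - 78x^2 + 2028x - 17891.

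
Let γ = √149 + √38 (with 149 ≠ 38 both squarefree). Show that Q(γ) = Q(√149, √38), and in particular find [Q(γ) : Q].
[Q(γ) : Q] = 4 (equivalently, Q(γ) = Q(√149, √38))

Obviously Q(γ) ⊆ Q(√149, √38), and [Q(√149, √38):Q] = 4 (since 149, 38 are distinct squarefree integers > 1 with 5662 not a perfect square). To show equality we compute the minimal polynomial of γ. From γ = √149 + √38: γ^2 = 149 + 2√(5662) + 38 = 187 + 2√(5662), so γ^2 - 187 = 2√(5662); squaring, (γ^2 - 187)^2 = 4·5662, i.e. γ^4 - 374γ^2 + 34969 - 22648 = 0, i.e. γ^4 - 374γ^2 + 12321 = 0. So γ is a root of x^4 - 374x^2 + 12321. This polynomial is irreducible over Q: it has no rational root (each ±√149 ± √38 is irrational), and any factorization into two quadratics over Q would force √(5662) ∈ Q (pairing opposite roots) or √149, √38 ∈ Q (other pairings), all impossible. Hence [Q(γ):Q] = 4 = [Q(√149, √38):Q], so Q(γ) = Q(√149, √38).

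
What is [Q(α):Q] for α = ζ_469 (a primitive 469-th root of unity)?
[Q(α):Q] = 396

The minimal polynomial of ζ_469 over Q is the 469-th cyclotomic polynomial Φ_469(x), which is irreducible over Q and has degree φ(469) = 396. Hence [Q(α):Q] = φ(469) = 396.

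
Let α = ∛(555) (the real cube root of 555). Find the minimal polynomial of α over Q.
m_α(x) = x^3 - 555

α satisfies α^3 = 555, so x^3 - 555 annihilates α. By the rational root test, a rational root p/q (in lowest terms) of x^3 - 555 would satisfy p^3 = 555 q^3, forcing q = 1 and p^3 = 555; but 555 is not a perfect cube, contradiction. A monic cubic over Q with no rational root is irreducible (any nontrivial factorization would include a linear factor). Hence x^3 - 555 is the minimal polynomial of α, and in particular [Q(α):Q] = 3.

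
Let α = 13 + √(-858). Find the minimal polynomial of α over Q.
m_α(x) = x^2 - 26x + 1027

From α - 13 = √(-858), squaring gives (α - 13)^2 = -858, i.e. α^2 - 26α + 169 = -858, so α^2 - 26α + 1027 = 0. The discriminant of x^2 - 26x + 1027 is (-26)^2 - 4·(1027) = 676 - 4108 = -3432, and 4·(-858) is not a perfect square in Q since -858 is squarefree and ≠ 1. Hence x^2 - 26x + 1027 is irreducible over Q and is the minimal polynomial of α.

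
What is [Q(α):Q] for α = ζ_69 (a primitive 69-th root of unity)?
[Q(α):Q] = 44

The minimal polynomial of ζ_69 over Q is the 69-th cyclotomic polynomial Φ_69(x), which is irreducible over Q and has degree φ(69) = 44. Hence [Q(α):Q] = φ(69) = 44.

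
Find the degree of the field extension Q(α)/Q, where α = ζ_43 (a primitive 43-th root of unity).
[Q(α):Q] = 42

The minimal polynomial of ζ_43 over Q is the 43-th cyclotomic polynomial Φ_43(x), which is irreducible over Q and has degree φ(43) = 42. Hence [Q(α):Q] = φ(43) = 42.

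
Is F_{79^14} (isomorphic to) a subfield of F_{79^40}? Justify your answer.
No: F_{79^14} is not a subfield of F_{79^40}

F_{p^m} embeds in F_{p^n} iff m | n. Here 14 ∤ 40 (since 40 = 2·14 + 12 with remainder 12 ≠ 0), so F_{79^14} is not a subfield of F_{79^40}. Equivalently: if it were, the tower law would give 14 = [F_{79^14}:F_79] dividing [F_{79^40}:F_79] = 40, contradiction.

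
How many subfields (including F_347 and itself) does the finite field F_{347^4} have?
F_{347^4} has 3 subfields

The subfields of F_{p^n} are exactly the fields F_{p^d} for d | n (each is the fixed field of the unique index-d subgroup of Gal(F_{p^n}/F_p) ≅ Z/nZ). The divisors of n = 4 are {1, 2, 4}, giving 3 subfields: F_{347^1}, F_{347^2}, F_{347^4}.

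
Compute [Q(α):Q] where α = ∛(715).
[Q(α):Q] = 3

The minimal polynomial of α is x^3 - 715, irreducible over Q since 715 is not a perfect cube (so x^3 - 715 has no rational root). Hence [Q(α):Q] = deg(m_α) = 3.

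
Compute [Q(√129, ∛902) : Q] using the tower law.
[Q(√129, ∛902) : Q] = 6

Let L = Q(√129, ∛902). Since Q(√129) ⊂ L and [Q(√129):Q] = 2, the tower law gives 2 | [L:Q]. Likewise Q(∛902) ⊂ L with [Q(∛902):Q] = 3 (because 902 is not a perfect cube), so 3 | [L:Q]. As gcd(2,3) = 1, [L:Q] is divisible by 6. Conversely L is generated over Q by √129 and ∛902, so [L:Q] ≤ 2·3 = 6. Therefore [Q(√129, ∛902) : Q] = 6.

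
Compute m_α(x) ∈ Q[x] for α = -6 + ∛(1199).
m_α(x) = x^3 + 18x^2 + 108x - 983

Set β = α + 6 = ∛(1199), so β^3 = 1199. Then (α + 6)^3 - 1199 = 0, i.e. α is a root of g(x) = (x + 6)^3 - 1199 = x^3 + 18x^2 + 108x - 983. Since g(x) = h(x + 6) where h(x) = x^3 - 1199, and h is irreducible over Q (because 1199 is not a perfect cube, so h has no rational root, and a monic cubic with no rational root is irreducible), g is also irreducible (irreducibility is preserved under the substitution x → x + 6). Hence m_α(x) = x^3 + 18x^2 + 108x - 983.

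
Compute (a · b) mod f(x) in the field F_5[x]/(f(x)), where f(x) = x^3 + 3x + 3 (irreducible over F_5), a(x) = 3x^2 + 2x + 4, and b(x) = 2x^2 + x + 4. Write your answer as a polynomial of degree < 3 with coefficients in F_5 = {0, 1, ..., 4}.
a · b ≡ 4x^2 + 3x (mod f(x))

Multiply in F_5[x]: a(x)·b(x) = (3x^2 + 2x + 4)·(2x^2 + x + 4) = x^4 + 2x^3 + 2x^2 + 2x + 1. This has degree ≥ 3, so divide by f(x) over F_5: x^4 + 2x^3 + 2x^2 + 2x + 1 = (x + 2)·(x^3 + 3x + 3) + (4x^2 + 3x). Hence a·b ≡ 4x^2 + 3x (mod f). (F_5[x]/(f) is a field with 5^3 = 125 elements since f is irreducible of degree 3.)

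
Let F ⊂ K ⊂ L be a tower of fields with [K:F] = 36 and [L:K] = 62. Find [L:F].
[L:F] = 2232

The tower law says that for any tower of field extensions F ⊂ K ⊂ L with finite degrees, [L:F] = [L:K] · [K:F]. Here this gives [L:F] = 62 · 36 = 2232.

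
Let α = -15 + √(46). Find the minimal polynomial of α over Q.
m_α(x) = x^2 + 30x + 179

From α + 15 = √(46), squaring gives (α + 15)^2 = 46, i.e. α^2 + 30α + 225 = 46, so α^2 + 30α + 179 = 0. The discriminant of x^2 + 30x + 179 is (30)^2 - 4·(179) = 900 - 716 = 184, and 4·(46) is not a perfect square in Q since 46 is squarefree and ≠ 1. Hence x^2 + 30x + 179 is irreducible over Q and is the minimal polynomial of α.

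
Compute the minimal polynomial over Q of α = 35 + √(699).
m_α(x) = x^2 - 70x + 526

From α - 35 = √(699), squaring gives (α - 35)^2 = 699, i.e. α^2 - 70α + 1225 = 699, so α^2 - 70α + 526 = 0. The discriminant of x^2 - 70x + 526 is (-70)^2 - 4·(526) = 4900 - 2104 = 2796, and 4·(699) is not a perfect square in Q since 699 is squarefree and ≠ 1. Hence x^2 - 70x + 526 is irreducible over Q and is the minimal polynomial of α.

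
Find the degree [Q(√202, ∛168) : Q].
[Q(√202, ∛168) : Q] = 6

Let L = Q(√202, ∛168). Since Q(√202) ⊂ L and [Q(√202):Q] = 2, the tower law gives 2 | [L:Q]. Likewise Q(∛168) ⊂ L with [Q(∛168):Q] = 3 (because 168 is not a perfect cube), so 3 | [L:Q]. As gcd(2,3) = 1, [L:Q] is divisible by 6. Conversely L is generated over Q by √202 and ∛168, so [L:Q] ≤ 2·3 = 6. Therefore [Q(√202, ∛168) : Q] = 6.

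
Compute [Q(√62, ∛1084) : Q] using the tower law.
[Q(√62, ∛1084) : Q] = 6

Let L = Q(√62, ∛1084). Since Q(√62) ⊂ L and [Q(√62):Q] = 2, the tower law gives 2 | [L:Q]. Likewise Q(∛1084) ⊂ L with [Q(∛1084):Q] = 3 (because 1084 is not a perfect cube), so 3 | [L:Q]. As gcd(2,3) = 1, [L:Q] is divisible by 6. Conversely L is generated over Q by √62 and ∛1084, so [L:Q] ≤ 2·3 = 6. Therefore [Q(√62, ∛1084) : Q] = 6.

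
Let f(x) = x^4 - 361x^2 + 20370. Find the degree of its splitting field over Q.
[K : Q] = 4

Solving the quadratic in x^2: x^2 = (361 ± √(361^2 - 4·20370))/2 = (361 ± √48841)/2 = (361 ± 221)/2, giving x^2 = 70 or x^2 = 291. So f(x) = (x^2 - 70)(x^2 - 291) and the roots of f are ±√70, ±√291. Hence the splitting field is K = Q(√70, √291). Since 70 and 291 are distinct squarefree integers > 1, their product 20370 is not a perfect square, so √291 ∉ Q(√70). By the tower law [K:Q] = [Q(√70,√291):Q(√70)] · [Q(√70):Q] = 2 · 2 = 4.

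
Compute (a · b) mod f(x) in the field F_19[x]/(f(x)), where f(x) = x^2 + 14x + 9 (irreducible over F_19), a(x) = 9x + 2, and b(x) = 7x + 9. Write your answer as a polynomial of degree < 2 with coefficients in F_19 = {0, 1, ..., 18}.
a · b ≡ 11x + 2 (mod f(x))

Multiply in F_19[x]: a(x)·b(x) = (9x + 2)·(7x + 9) = 6x^2 + 18. This has degree ≥ 2, so divide by f(x) over F_19: 6x^2 + 18 = (6)·(x^2 + 14x + 9) + (11x + 2). Hence a·b ≡ 11x + 2 (mod f). (F_19[x]/(f) is a field with 19^2 = 361 elements since f is irreducible of degree 2.)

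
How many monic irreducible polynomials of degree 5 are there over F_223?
There are 110294615424 monic irreducible polynomials of degree 5 over F_223

Each element of F_{223^5} that lies in no proper subfield is a root of exactly one monic irreducible of degree 5 over F_223, and each such polynomial has 5 distinct roots in F_{223^5}. By Möbius inversion the count is N_223(5) = (1/5) Σ_{d|5} μ(5/d) · 223^d = (1/5)(μ(5)·223^1 + μ(1)·223^5) = 551473077120/5 = 110294615424.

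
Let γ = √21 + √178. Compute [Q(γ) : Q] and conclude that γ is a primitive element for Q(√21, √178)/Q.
[Q(γ) : Q] = 4 (equivalently, Q(γ) = Q(√21, √178))

Obviously Q(γ) ⊆ Q(√21, √178), and [Q(√21, √178):Q] = 4 (since 21, 178 are distinct squarefree integers > 1 with 3738 not a perfect square). To show equality we compute the minimal polynomial of γ. From γ = √21 + √178: γ^2 = 21 + 2√(3738) + 178 = 199 + 2√(3738), so γ^2 - 199 = 2√(3738); squaring, (γ^2 - 199)^2 = 4·3738, i.e. γ^4 - 398γ^2 + 39601 - 14952 = 0, i.e. γ^4 - 398γ^2 + 24649 = 0. So γ is a root of x^4 - 398x^2 + 24649. This polynomial is irreducible over Q: it has no rational root (each ±√21 ± √178 is irrational), and any factorization into two quadratics over Q would force √(3738) ∈ Q (pairing opposite roots) or √21, √178 ∈ Q (other pairings), all impossible. Hence [Q(γ):Q] = 4 = [Q(√21, √178):Q], so Q(γ) = Q(√21, √178).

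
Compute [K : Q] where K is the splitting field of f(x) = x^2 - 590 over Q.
[K : Q] = 2

f(x) = x^2 - 590 factors as (x - √590)(x + √590). The splitting field is K = Q(√590). Since 590 is squarefree and > 1, it is not a perfect square, so x^2 - 590 is irreducible over Q and [Q(√590) : Q] = 2. Hence [K : Q] = 2.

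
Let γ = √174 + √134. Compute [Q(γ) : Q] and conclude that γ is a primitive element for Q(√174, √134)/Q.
[Q(γ) : Q] = 4 (equivalently, Q(γ) = Q(√174, √134))

Obviously Q(γ) ⊆ Q(√174, √134), and [Q(√174, √134):Q] = 4 (since 174, 134 are distinct squarefree integers > 1 with 23316 not a perfect square). To show equality we compute the minimal polynomial of γ. From γ = √174 + √134: γ^2 = 174 + 2√(23316) + 134 = 308 + 2√(23316), so γ^2 - 308 = 2√(23316); squaring, (γ^2 - 308)^2 = 4·23316, i.e. γ^4 - 616γ^2 + 94864 - 93264 = 0, i.e. γ^4 - 616γ^2 + 1600 = 0. So γ is a root of x^4 - 616x^2 + 1600. This polynomial is irreducible over Q: it has no rational root (each ±√174 ± √134 is irrational), and any factorization into two quadratics over Q would force √(23316) ∈ Q (pairing opposite roots) or √174, √134 ∈ Q (other pairings), all impossible. Hence [Q(γ):Q] = 4 = [Q(√174, √134):Q], so Q(γ) = Q(√174, √134).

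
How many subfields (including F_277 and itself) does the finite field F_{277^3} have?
F_{277^3} has 2 subfields

The subfields of F_{p^n} are exactly the fields F_{p^d} for d | n (each is the fixed field of the unique index-d subgroup of Gal(F_{p^n}/F_p) ≅ Z/nZ). The divisors of n = 3 are {1, 3}, giving 2 subfields: F_{277^1}, F_{277^3}.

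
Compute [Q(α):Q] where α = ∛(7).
[Q(α):Q] = 3

The minimal polynomial of α is x^3 - 7, irreducible over Q since 7 is not a perfect cube (so x^3 - 7 has no rational root). Hence [Q(α):Q] = deg(m_α) = 3.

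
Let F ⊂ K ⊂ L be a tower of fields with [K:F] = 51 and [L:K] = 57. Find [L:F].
[L:F] = 2907

The tower law says that for any tower of field extensions F ⊂ K ⊂ L with finite degrees, [L:F] = [L:K] · [K:F]. Here this gives [L:F] = 57 · 51 = 2907.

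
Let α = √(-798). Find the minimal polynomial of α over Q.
m_α(x) = x^2 + 798

α satisfies α^2 + 798 = 0, so x^2 + 798 annihilates α. Since d = -798 is squarefree and ≠ 1, it is not a perfect square in Q, so x^2 + 798 has no rational root and is therefore irreducible over Q (a degree-2 polynomial over a field is irreducible iff it has no root). Hence m_α(x) = x^2 + 798.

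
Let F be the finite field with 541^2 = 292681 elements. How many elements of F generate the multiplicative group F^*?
There are φ(292680) = 77760 primitive elements

F_q^* is cyclic of order q - 1 = 292680. A cyclic group of order m has exactly φ(m) generators. Here m = 292680 = 2^3 · 3^3 · 5 · 271, so the number of primitive elements is φ(292680) = 77760.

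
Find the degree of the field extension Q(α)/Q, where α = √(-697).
[Q(α):Q] = 2

[Q(α):Q] equals the degree of the minimal polynomial of α. Here α^2 = -697 and x^2 + 697 is irreducible (d = -697 is squarefree, ≠ 1, hence not a square), so deg(m_α) = 2. Thus [Q(α):Q] = 2.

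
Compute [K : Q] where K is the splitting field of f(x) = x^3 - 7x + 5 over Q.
[K : Q] = 6

By the rational root test, any rational root of the monic integer polynomial f(x) = x^3 - 7x + 5 must be an integer dividing the constant term 5, i.e. one of ±{1, 5}. Evaluating: f(1) = -1, f(-1) = 11, f(5) = 95, f(-5) = -85; none is 0, so f has no rational root and is therefore irreducible over Q (a cubic with no linear factor over a field is irreducible). For an irreducible cubic, the Galois group is A_3 or S_3 according as the discriminant disc(f) = -4a^3 - 27b^2 = -4·(-7)^3 - 27·(5)^2 = 697 is or is not a square in Q. Here disc(f) = 697 is not a perfect square in Q, so the Galois group of f over Q is not contained in A_3 and must be all of S_3. The splitting field has degree |S_3| = 6 over Q, so [K : Q] = 6.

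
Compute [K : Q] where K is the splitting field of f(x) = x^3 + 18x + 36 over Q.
[K : Q] = 6

By the rational root test, any rational root of the monic integer polynomial f(x) = x^3 + 18x + 36 must be an integer dividing the constant term 36, i.e. one of ±{1, 2, 3, 4, 6, 9, 12, 18, 36}. Evaluating: f(1) = 55, f(-1) = 17, f(2) = 80, f(-2) = -8, f(3) = 117, f(-3) = -45, f(4) = 172, f(-4) = -100, f(6) = 360, f(-6) = -288, f(9) = 927, f(-9) = -855, f(12) = 1980, f(-12) = -1908, f(18) = 6192, f(-18) = -6120, f(36) = 47340, f(-36) = -47268; none is 0, so f has no rational root and is therefore irreducible over Q (a cubic with no linear factor over a field is irreducible). For an irreducible cubic, the Galois group is A_3 or S_3 according as the discriminant disc(f) = -4a^3 - 27b^2 = -4·(18)^3 - 27·(36)^2 = -58320 is or is not a square in Q. Here disc(f) = -58320 is not a perfect square in Q, so the Galois group of f over Q is not contained in A_3 and must be all of S_3. The splitting field has degree |S_3| = 6 over Q, so [K : Q] = 6.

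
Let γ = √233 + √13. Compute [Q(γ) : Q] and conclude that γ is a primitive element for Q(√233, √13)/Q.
[Q(γ) : Q] = 4 (equivalently, Q(γ) = Q(√233, √13))

Obviously Q(γ) ⊆ Q(√233, √13), and [Q(√233, √13):Q] = 4 (since 233, 13 are distinct squarefree integers > 1 with 3029 not a perfect square). To show equality we compute the minimal polynomial of γ. From γ = √233 + √13: γ^2 = 233 + 2√(3029) + 13 = 246 + 2√(3029), so γ^2 - 246 = 2√(3029); squaring, (γ^2 - 246)^2 = 4·3029, i.e. γ^4 - 492γ^2 + 60516 - 12116 = 0, i.e. γ^4 - 492γ^2 + 48400 = 0. So γ is a root of x^4 - 492x^2 + 48400. This polynomial is irreducible over Q: it has no rational root (each ±√233 ± √13 is irrational), and any factorization into two quadratics over Q would force √(3029) ∈ Q (pairing opposite roots) or √233, √13 ∈ Q (other pairings), all impossible. Hence [Q(γ):Q] = 4 = [Q(√233, √13):Q], so Q(γ) = Q(√233, √13).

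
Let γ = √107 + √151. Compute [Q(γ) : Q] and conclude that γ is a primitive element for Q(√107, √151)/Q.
[Q(γ) : Q] = 4 (equivalently, Q(γ) = Q(√107, √151))

Obviously Q(γ) ⊆ Q(√107, √151), and [Q(√107, √151):Q] = 4 (since 107, 151 are distinct squarefree integers > 1 with 16157 not a perfect square). To show equality we compute the minimal polynomial of γ. From γ = √107 + √151: γ^2 = 107 + 2√(16157) + 151 = 258 + 2√(16157), so γ^2 - 258 = 2√(16157); squaring, (γ^2 - 258)^2 = 4·16157, i.e. γ^4 - 516γ^2 + 66564 - 64628 = 0, i.e. γ^4 - 516γ^2 + 1936 = 0. So γ is a root of x^4 - 516x^2 + 1936. This polynomial is irreducible over Q: it has no rational root (each ±√107 ± √151 is irrational), and any factorization into two quadratics over Q would force √(16157) ∈ Q (pairing opposite roots) or √107, √151 ∈ Q (other pairings), all impossible. Hence [Q(γ):Q] = 4 = [Q(√107, √151):Q], so Q(γ) = Q(√107, √151).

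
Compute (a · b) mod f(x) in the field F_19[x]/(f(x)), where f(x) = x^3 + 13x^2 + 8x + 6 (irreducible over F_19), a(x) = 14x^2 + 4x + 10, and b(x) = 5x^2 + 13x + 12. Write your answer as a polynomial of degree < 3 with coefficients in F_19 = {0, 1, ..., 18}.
a · b ≡ 3x^2 + 7x + 17 (mod f(x))

Multiply in F_19[x]: a(x)·b(x) = (14x^2 + 4x + 10)·(5x^2 + 13x + 12) = 13x^4 + 12x^3 + 4x^2 + 7x + 6. This has degree ≥ 3, so divide by f(x) over F_19: 13x^4 + 12x^3 + 4x^2 + 7x + 6 = (13x + 14)·(x^3 + 13x^2 + 8x + 6) + (3x^2 + 7x + 17). Hence a·b ≡ 3x^2 + 7x + 17 (mod f). (F_19[x]/(f) is a field with 19^3 = 6859 elements since f is irreducible of degree 3.)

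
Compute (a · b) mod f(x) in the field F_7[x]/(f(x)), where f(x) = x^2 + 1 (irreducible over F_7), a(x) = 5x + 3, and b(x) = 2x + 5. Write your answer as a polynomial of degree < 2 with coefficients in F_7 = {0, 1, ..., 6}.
a · b ≡ 3x + 5 (mod f(x))

Multiply in F_7[x]: a(x)·b(x) = (5x + 3)·(2x + 5) = 3x^2 + 3x + 1. This has degree ≥ 2, so divide by f(x) over F_7: 3x^2 + 3x + 1 = (3)·(x^2 + 1) + (3x + 5). Hence a·b ≡ 3x + 5 (mod f). (F_7[x]/(f) is a field with 7^2 = 49 elements since f is irreducible of degree 2.)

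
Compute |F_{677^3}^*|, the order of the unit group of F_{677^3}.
|F_{677^3}^*| = 310288732

F_{677^3} has 677^3 = 310288733 elements; its multiplicative group consists of all nonzero elements, so |F_{677^3}^*| = 310288733 - 1 = 310288732. (It is cyclic since any finite subgroup of the multiplicative group of a field is cyclic.)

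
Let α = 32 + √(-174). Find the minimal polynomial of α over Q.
m_α(x) = x^2 - 64x + 1198

From α - 32 = √(-174), squaring gives (α - 32)^2 = -174, i.e. α^2 - 64α + 1024 = -174, so α^2 - 64α + 1198 = 0. The discriminant of x^2 - 64x + 1198 is (-64)^2 - 4·(1198) = 4096 - 4792 = -696, and 4·(-174) is not a perfect square in Q since -174 is squarefree and ≠ 1. Hence x^2 - 64x + 1198 is irreducible over Q and is the minimal polynomial of α.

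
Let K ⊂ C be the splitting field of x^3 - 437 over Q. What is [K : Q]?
[K : Q] = 6

The roots of x^3 - 437 are ∛437, ω∛437, ω^2∛437 where ω = e^(2πi/3) is a primitive cube root of unity, so K = Q(∛437, ω). Now [Q(∛437):Q] = 3 (since 437 is not a perfect cube, x^3 - 437 is irreducible) and [Q(ω):Q] = 2. Both 2 and 3 divide [K:Q], and [K:Q] ≤ 3·2 = 6, so [K:Q] = 6. (Equivalently: Q(∛437) ⊂ R but ω ∉ R, so [K : Q(∛437)] = 2.)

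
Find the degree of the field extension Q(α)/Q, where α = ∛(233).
[Q(α):Q] = 3

The minimal polynomial of α is x^3 - 233, irreducible over Q since 233 is not a perfect cube (so x^3 - 233 has no rational root). Hence [Q(α):Q] = deg(m_α) = 3.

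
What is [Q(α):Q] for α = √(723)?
[Q(α):Q] = 2

[Q(α):Q] equals the degree of the minimal polynomial of α. Here α^2 = 723 and x^2 - 723 is irreducible (d = 723 is squarefree, ≠ 1, hence not a square), so deg(m_α) = 2. Thus [Q(α):Q] = 2.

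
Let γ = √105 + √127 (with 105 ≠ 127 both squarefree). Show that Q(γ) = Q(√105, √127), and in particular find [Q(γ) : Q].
[Q(γ) : Q] = 4 (equivalently, Q(γ) = Q(√105, √127))

Obviously Q(γ) ⊆ Q(√105, √127), and [Q(√105, √127):Q] = 4 (since 105, 127 are distinct squarefree integers > 1 with 13335 not a perfect square). To show equality we compute the minimal polynomial of γ. From γ = √105 + √127: γ^2 = 105 + 2√(13335) + 127 = 232 + 2√(13335), so γ^2 - 232 = 2√(13335); squaring, (γ^2 - 232)^2 = 4·13335, i.e. γ^4 - 464γ^2 + 53824 - 53340 = 0, i.e. γ^4 - 464γ^2 + 484 = 0. So γ is a root of x^4 - 464x^2 + 484. This polynomial is irreducible over Q: it has no rational root (each ±√105 ± √127 is irrational), and any factorization into two quadratics over Q would force √(13335) ∈ Q (pairing opposite roots) or √105, √127 ∈ Q (other pairings), all impossible. Hence [Q(γ):Q] = 4 = [Q(√105, √127):Q], so Q(γ) = Q(√105, √127).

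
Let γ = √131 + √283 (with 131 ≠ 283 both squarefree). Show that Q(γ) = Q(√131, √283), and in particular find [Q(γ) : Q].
[Q(γ) : Q] = 4 (equivalently, Q(γ) = Q(√131, √283))

Obviously Q(γ) ⊆ Q(√131, √283), and [Q(√131, √283):Q] = 4 (since 131, 283 are distinct squarefree integers > 1 with 37073 not a perfect square). To show equality we compute the minimal polynomial of γ. From γ = √131 + √283: γ^2 = 131 + 2√(37073) + 283 = 414 + 2√(37073), so γ^2 - 414 = 2√(37073); squaring, (γ^2 - 414)^2 = 4·37073, i.e. γ^4 - 828γ^2 + 171396 - 148292 = 0, i.e. γ^4 - 828γ^2 + 23104 = 0. So γ is a root of x^4 - 828x^2 + 23104. This polynomial is irreducible over Q: it has no rational root (each ±√131 ± √283 is irrational), and any factorization into two quadratics over Q would force √(37073) ∈ Q (pairing opposite roots) or √131, √283 ∈ Q (other pairings), all impossible. Hence [Q(γ):Q] = 4 = [Q(√131, √283):Q], so Q(γ) = Q(√131, √283).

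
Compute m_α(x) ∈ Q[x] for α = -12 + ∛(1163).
m_α(x) = x^3 + 36x^2 + 432x + 565

Set β = α + 12 = ∛(1163), so β^3 = 1163. Then (α + 12)^3 - 1163 = 0, i.e. α is a root of g(x) = (x + 12)^3 - 1163 = x^3 + 36x^2 + 432x + 565. Since g(x) = h(x + 12) where h(x) = x^3 - 1163, and h is irreducible over Q (because 1163 is not a perfect cube, so h has no rational root, and a monic cubic with no rational root is irreducible), g is also irreducible (irreducibility is preserved under the substitution x → x + 12). Hence m_α(x) = x^3 + 36x^2 + 432x + 565.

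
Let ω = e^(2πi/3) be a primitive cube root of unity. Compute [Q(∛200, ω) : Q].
[Q(∛200, ω) : Q] = 6

[Q(∛200):Q] = 3 (min poly x^3 - 200, irreducible since 200 is not a perfect cube). [Q(ω):Q] = 2 (min poly x^2 + x + 1). Since Q(∛200) ⊂ R and ω ∉ R, we have ω ∉ Q(∛200), so x^2 + x + 1 remains irreducible over Q(∛200) and [Q(∛200, ω) : Q(∛200)] = 2. By the tower law, [Q(∛200, ω) : Q] = 3 · 2 = 6. (In fact Q(∛200, ω) is the splitting field of x^3 - 200 over Q.)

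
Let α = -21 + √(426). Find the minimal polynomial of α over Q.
m_α(x) = x^2 + 42x + 15

From α + 21 = √(426), squaring gives (α + 21)^2 = 426, i.e. α^2 + 42α + 441 = 426, so α^2 + 42α + 15 = 0. The discriminant of x^2 + 42x + 15 is (42)^2 - 4·(15) = 1764 - 60 = 1704, and 4·(426) is not a perfect square in Q since 426 is squarefree and ≠ 1. Hence x^2 + 42x + 15 is irreducible over Q and is the minimal polynomial of α.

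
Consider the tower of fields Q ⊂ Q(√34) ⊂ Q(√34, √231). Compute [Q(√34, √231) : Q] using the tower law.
[Q(√34, √231) : Q] = 4

[Q(√34):Q] = 2 (min poly x^2 - 34, irreducible since 34 is squarefree > 1). For the top step, suppose √231 ∈ Q(√34), say √231 = c + d√34 with c, d ∈ Q. Squaring: 231 = c^2 + 34d^2 + 2cd√34. Since √34 ∉ Q this forces 2cd = 0. If d = 0 then √231 = c ∈ Q, contradicting 231 squarefree > 1. If c = 0 then 231 = 34d^2, so 34·231 = (34d)^2 is a perfect square in Q — but 34·231 = 7854 is not a perfect square (since 34 and 231 are distinct squarefree integers). Contradiction. Hence √231 ∉ Q(√34), so x^2 - 231 stays irreducible over Q(√34) and [Q(√34, √231) : Q(√34)] = 2. By the tower law, [Q(√34, √231) : Q] = 2 · 2 = 4.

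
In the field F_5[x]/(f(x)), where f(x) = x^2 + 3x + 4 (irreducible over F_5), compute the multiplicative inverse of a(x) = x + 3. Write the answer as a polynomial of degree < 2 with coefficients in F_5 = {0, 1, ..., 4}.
a(x)^(-1) ≡ x (mod f(x))

Since f is irreducible over F_5, F_5[x]/(f) is a field and a(x) ≠ 0 has an inverse. Apply the extended Euclidean algorithm to f(x) and a(x) in F_5[x]: f(x) = (x)·a(x) + (4). The last nonzero remainder is the constant 4 = gcd(f, a) in F_5. Back-substituting through the division chain expresses 4 = s(x)·a(x) + t(x)·f(x) with s(x) ≡ 4x (mod f), so (4x)·a(x) ≡ 4 (mod f). Multiplying by 4^(-1) ≡ 4 in F_5 gives a(x)^(-1) ≡ 4·(4x) ≡ x (mod f). Check: (x + 3)·(x) = x^2 + 3x ≡ 1 (mod x^2 + 3x + 4).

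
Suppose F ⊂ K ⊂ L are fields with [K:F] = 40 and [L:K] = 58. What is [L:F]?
[L:F] = 2320

The tower law says that for any tower of field extensions F ⊂ K ⊂ L with finite degrees, [L:F] = [L:K] · [K:F]. Here this gives [L:F] = 58 · 40 = 2320.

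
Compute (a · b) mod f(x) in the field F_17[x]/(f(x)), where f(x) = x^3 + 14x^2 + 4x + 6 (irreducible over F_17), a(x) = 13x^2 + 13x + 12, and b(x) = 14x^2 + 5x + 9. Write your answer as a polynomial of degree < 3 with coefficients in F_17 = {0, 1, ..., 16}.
a · b ≡ 12x^2 + 10x + 8 (mod f(x))

Multiply in F_17[x]: a(x)·b(x) = (13x^2 + 13x + 12)·(14x^2 + 5x + 9) = 12x^4 + 9x^3 + 10x^2 + 7x + 6. This has degree ≥ 3, so divide by f(x) over F_17: 12x^4 + 9x^3 + 10x^2 + 7x + 6 = (12x + 11)·(x^3 + 14x^2 + 4x + 6) + (12x^2 + 10x + 8). Hence a·b ≡ 12x^2 + 10x + 8 (mod f). (F_17[x]/(f) is a field with 17^3 = 4913 elements since f is irreducible of degree 3.)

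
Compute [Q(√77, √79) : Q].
[Q(√77, √79) : Q] = 4

[Q(√77):Q] = 2 (min poly x^2 - 77, irreducible since 77 is squarefree > 1). For the top step, suppose √79 ∈ Q(√77), say √79 = c + d√77 with c, d ∈ Q. Squaring: 79 = c^2 + 77d^2 + 2cd√77. Since √77 ∉ Q this forces 2cd = 0. If d = 0 then √79 = c ∈ Q, contradicting 79 squarefree > 1. If c = 0 then 79 = 77d^2, so 77·79 = (77d)^2 is a perfect square in Q — but 77·79 = 6083 is not a perfect square (since 77 and 79 are distinct squarefree integers). Contradiction. Hence √79 ∉ Q(√77), so x^2 - 79 stays irreducible over Q(√77) and [Q(√77, √79) : Q(√77)] = 2. By the tower law, [Q(√77, √79) : Q] = 2 · 2 = 4.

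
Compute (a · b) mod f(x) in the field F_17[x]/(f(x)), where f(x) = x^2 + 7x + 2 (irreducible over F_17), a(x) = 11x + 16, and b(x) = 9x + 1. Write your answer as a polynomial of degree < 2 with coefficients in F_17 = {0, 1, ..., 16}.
a · b ≡ 6x + 5 (mod f(x))

Multiply in F_17[x]: a(x)·b(x) = (11x + 16)·(9x + 1) = 14x^2 + 2x + 16. This has degree ≥ 2, so divide by f(x) over F_17: 14x^2 + 2x + 16 = (14)·(x^2 + 7x + 2) + (6x + 5). Hence a·b ≡ 6x + 5 (mod f). (F_17[x]/(f) is a field with 17^2 = 289 elements since f is irreducible of degree 2.)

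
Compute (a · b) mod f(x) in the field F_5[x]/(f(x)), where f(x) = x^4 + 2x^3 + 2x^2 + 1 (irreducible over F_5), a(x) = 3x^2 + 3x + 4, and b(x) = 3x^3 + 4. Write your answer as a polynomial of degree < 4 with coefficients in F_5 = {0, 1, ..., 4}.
a · b ≡ 2x^3 + 3x (mod f(x))

Multiply in F_5[x]: a(x)·b(x) = (3x^2 + 3x + 4)·(3x^3 + 4) = 4x^5 + 4x^4 + 2x^3 + 2x^2 + 2x + 1. This has degree ≥ 4, so divide by f(x) over F_5: 4x^5 + 4x^4 + 2x^3 + 2x^2 + 2x + 1 = (4x + 1)·(x^4 + 2x^3 + 2x^2 + 1) + (2x^3 + 3x). Hence a·b ≡ 2x^3 + 3x (mod f). (F_5[x]/(f) is a field with 5^4 = 625 elements since f is irreducible of degree 4.)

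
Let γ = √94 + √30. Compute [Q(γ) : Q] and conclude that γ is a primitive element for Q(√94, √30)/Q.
[Q(γ) : Q] = 4 (equivalently, Q(γ) = Q(√94, √30))

Obviously Q(γ) ⊆ Q(√94, √30), and [Q(√94, √30):Q] = 4 (since 94, 30 are distinct squarefree integers > 1 with 2820 not a perfect square). To show equality we compute the minimal polynomial of γ. From γ = √94 + √30: γ^2 = 94 + 2√(2820) + 30 = 124 + 2√(2820), so γ^2 - 124 = 2√(2820); squaring, (γ^2 - 124)^2 = 4·2820, i.e. γ^4 - 248γ^2 + 15376 - 11280 = 0, i.e. γ^4 - 248γ^2 + 4096 = 0. So γ is a root of x^4 - 248x^2 + 4096. This polynomial is irreducible over Q: it has no rational root (each ±√94 ± √30 is irrational), and any factorization into two quadratics over Q would force √(2820) ∈ Q (pairing opposite roots) or √94, √30 ∈ Q (other pairings), all impossible. Hence [Q(γ):Q] = 4 = [Q(√94, √30):Q], so Q(γ) = Q(√94, √30).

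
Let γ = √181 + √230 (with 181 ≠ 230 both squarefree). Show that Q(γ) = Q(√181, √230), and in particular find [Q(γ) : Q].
[Q(γ) : Q] = 4 (equivalently, Q(γ) = Q(√181, √230))

Obviously Q(γ) ⊆ Q(√181, √230), and [Q(√181, √230):Q] = 4 (since 181, 230 are distinct squarefree integers > 1 with 41630 not a perfect square). To show equality we compute the minimal polynomial of γ. From γ = √181 + √230: γ^2 = 181 + 2√(41630) + 230 = 411 + 2√(41630), so γ^2 - 411 = 2√(41630); squaring, (γ^2 - 411)^2 = 4·41630, i.e. γ^4 - 822γ^2 + 168921 - 166520 = 0, i.e. γ^4 - 822γ^2 + 2401 = 0. So γ is a root of x^4 - 822x^2 + 2401. This polynomial is irreducible over Q: it has no rational root (each ±√181 ± √230 is irrational), and any factorization into two quadratics over Q would force √(41630) ∈ Q (pairing opposite roots) or √181, √230 ∈ Q (other pairings), all impossible. Hence [Q(γ):Q] = 4 = [Q(√181, √230):Q], so Q(γ) = Q(√181, √230).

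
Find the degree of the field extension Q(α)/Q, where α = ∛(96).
[Q(α):Q] = 3

The minimal polynomial of α is x^3 - 96, irreducible over Q since 96 is not a perfect cube (so x^3 - 96 has no rational root). Hence [Q(α):Q] = deg(m_α) = 3.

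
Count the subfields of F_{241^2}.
F_{241^2} has 2 subfields

The subfields of F_{p^n} are exactly the fields F_{p^d} for d | n (each is the fixed field of the unique index-d subgroup of Gal(F_{p^n}/F_p) ≅ Z/nZ). The divisors of n = 2 are {1, 2}, giving 2 subfields: F_{241^1}, F_{241^2}.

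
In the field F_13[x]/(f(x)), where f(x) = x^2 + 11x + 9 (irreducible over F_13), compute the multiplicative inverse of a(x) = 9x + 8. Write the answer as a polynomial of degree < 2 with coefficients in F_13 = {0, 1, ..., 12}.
a(x)^(-1) ≡ 4x (mod f(x))

Since f is irreducible over F_13, F_13[x]/(f) is a field and a(x) ≠ 0 has an inverse. Apply the extended Euclidean algorithm to f(x) and a(x) in F_13[x]: f(x) = (3x)·a(x) + (9). The last nonzero remainder is the constant 9 = gcd(f, a) in F_13. Back-substituting through the division chain expresses 9 = s(x)·a(x) + t(x)·f(x) with s(x) ≡ 10x (mod f), so (10x)·a(x) ≡ 9 (mod f). Multiplying by 9^(-1) ≡ 3 in F_13 gives a(x)^(-1) ≡ 3·(10x) ≡ 4x (mod f). Check: (9x + 8)·(4x) = 10x^2 + 6x ≡ 1 (mod x^2 + 11x + 9).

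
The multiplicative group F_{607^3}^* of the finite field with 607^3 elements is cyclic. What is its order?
|F_{607^3}^*| = 223648542

F_{607^3} has 607^3 = 223648543 elements; its multiplicative group consists of all nonzero elements, so |F_{607^3}^*| = 223648543 - 1 = 223648542. (It is cyclic since any finite subgroup of the multiplicative group of a field is cyclic.)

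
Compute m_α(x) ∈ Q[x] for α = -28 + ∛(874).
m_α(x) = x^3 + 84x^2 + 2352x + 21078

Set β = α + 28 = ∛(874), so β^3 = 874. Then (α + 28)^3 - 874 = 0, i.e. α is a root of g(x) = (x + 28)^3 - 874 = x^3 + 84x^2 + 2352x + 21078. Since g(x) = h(x + 28) where h(x) = x^3 - 874, and h is irreducible over Q (because 874 is not a perfect cube, so h has no rational root, and a monic cubic with no rational root is irreducible), g is also irreducible (irreducibility is preserved under the substitution x → x + 28). Hence m_α(x) = x^3 + 84x^2 + 2352x + 21078.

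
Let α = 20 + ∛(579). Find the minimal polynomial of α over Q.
m_α(x) = x^3 - 60x^2 + 1200x - 8579

Set β = α - 20 = ∛(579), so β^3 = 579. Then (α - 20)^3 - 579 = 0, i.e. α is a root of g(x) = (x - 20)^3 - 579 = x^3 - 60x^2 + 1200x - 8579. Since g(x) = h(x - 20) where h(x) = x^3 - 579, and h is irreducible over Q (because 579 is not a perfect cube, so h has no rational root, and a monic cubic with no rational root is irreducible), g is also irreducible (irreducibility is preserved under the substitution x → x - 20). Hence m_α(x) = x^3 - 60x^2 + 1200x - 8579.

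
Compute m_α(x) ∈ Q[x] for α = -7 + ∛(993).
m_α(x) = x^3 + 21x^2 + 147x - 650

Set β = α + 7 = ∛(993), so β^3 = 993. Then (α + 7)^3 - 993 = 0, i.e. α is a root of g(x) = (x + 7)^3 - 993 = x^3 + 21x^2 + 147x - 650. Since g(x) = h(x + 7) where h(x) = x^3 - 993, and h is irreducible over Q (because 993 is not a perfect cube, so h has no rational root, and a monic cubic with no rational root is irreducible), g is also irreducible (irreducibility is preserved under the substitution x → x + 7). Hence m_α(x) = x^3 + 21x^2 + 147x - 650.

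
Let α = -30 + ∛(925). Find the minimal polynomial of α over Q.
m_α(x) = x^3 + 90x^2 + 2700x + 26075

Set β = α + 30 = ∛(925), so β^3 = 925. Then (α + 30)^3 - 925 = 0, i.e. α is a root of g(x) = (x + 30)^3 - 925 = x^3 + 90x^2 + 2700x + 26075. Since g(x) = h(x + 30) where h(x) = x^3 - 925, and h is irreducible over Q (because 925 is not a perfect cube, so h has no rational root, and a monic cubic with no rational root is irreducible), g is also irreducible (irreducibility is preserved under the substitution x → x + 30). Hence m_α(x) = x^3 + 90x^2 + 2700x + 26075.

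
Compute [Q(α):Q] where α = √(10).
[Q(α):Q] = 2

[Q(α):Q] equals the degree of the minimal polynomial of α. Here α^2 = 10 and x^2 - 10 is irreducible (d = 10 is squarefree, ≠ 1, hence not a square), so deg(m_α) = 2. Thus [Q(α):Q] = 2.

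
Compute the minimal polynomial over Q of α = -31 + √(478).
m_α(x) = x^2 + 62x + 483

From α + 31 = √(478), squaring gives (α + 31)^2 = 478, i.e. α^2 + 62α + 961 = 478, so α^2 + 62α + 483 = 0. The discriminant of x^2 + 62x + 483 is (62)^2 - 4·(483) = 3844 - 1932 = 1912, and 4·(478) is not a perfect square in Q since 478 is squarefree and ≠ 1. Hence x^2 + 62x + 483 is irreducible over Q and is the minimal polynomial of α.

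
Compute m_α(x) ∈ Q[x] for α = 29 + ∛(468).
m_α(x) = x^3 - 87x^2 + 2523x - 24857

Set β = α - 29 = ∛(468), so β^3 = 468. Then (α - 29)^3 - 468 = 0, i.e. α is a root of g(x) = (x - 29)^3 - 468 = x^3 - 87x^2 + 2523x - 24857. Since g(x) = h(x - 29) where h(x) = x^3 - 468, and h is irreducible over Q (because 468 is not a perfect cube, so h has no rational root, and a monic cubic with no rational root is irreducible), g is also irreducible (irreducibility is preserved under the substitution x → x - 29). Hence m_α(x) = x^3 - 87x^2 + 2523x - 24857.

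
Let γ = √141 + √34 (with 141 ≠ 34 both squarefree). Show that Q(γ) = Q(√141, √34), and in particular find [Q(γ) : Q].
[Q(γ) : Q] = 4 (equivalently, Q(γ) = Q(√141, √34))

Obviously Q(γ) ⊆ Q(√141, √34), and [Q(√141, √34):Q] = 4 (since 141, 34 are distinct squarefree integers > 1 with 4794 not a perfect square). To show equality we compute the minimal polynomial of γ. From γ = √141 + √34: γ^2 = 141 + 2√(4794) + 34 = 175 + 2√(4794), so γ^2 - 175 = 2√(4794); squaring, (γ^2 - 175)^2 = 4·4794, i.e. γ^4 - 350γ^2 + 30625 - 19176 = 0, i.e. γ^4 - 350γ^2 + 11449 = 0. So γ is a root of x^4 - 350x^2 + 11449. This polynomial is irreducible over Q: it has no rational root (each ±√141 ± √34 is irrational), and any factorization into two quadratics over Q would force √(4794) ∈ Q (pairing opposite roots) or √141, √34 ∈ Q (other pairings), all impossible. Hence [Q(γ):Q] = 4 = [Q(√141, √34):Q], so Q(γ) = Q(√141, √34).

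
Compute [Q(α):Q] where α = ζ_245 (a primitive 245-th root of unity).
[Q(α):Q] = 168

The minimal polynomial of ζ_245 over Q is the 245-th cyclotomic polynomial Φ_245(x), which is irreducible over Q and has degree φ(245) = 168. Hence [Q(α):Q] = φ(245) = 168.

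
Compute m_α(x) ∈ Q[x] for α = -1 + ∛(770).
m_α(x) = x^3 + 3x^2 + 3x - 769

Set β = α + 1 = ∛(770), so β^3 = 770. Then (α + 1)^3 - 770 = 0, i.e. α is a root of g(x) = (x + 1)^3 - 770 = x^3 + 3x^2 + 3x - 769. Since g(x) = h(x + 1) where h(x) = x^3 - 770, and h is irreducible over Q (because 770 is not a perfect cube, so h has no rational root, and a monic cubic with no rational root is irreducible), g is also irreducible (irreducibility is preserved under the substitution x → x + 1). Hence m_α(x) = x^3 + 3x^2 + 3x - 769.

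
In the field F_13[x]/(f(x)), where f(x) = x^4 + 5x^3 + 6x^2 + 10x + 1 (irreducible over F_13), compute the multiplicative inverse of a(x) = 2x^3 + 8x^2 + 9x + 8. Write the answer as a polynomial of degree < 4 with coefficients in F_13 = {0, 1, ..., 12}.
a(x)^(-1) ≡ 7x^3 + 12x^2 + x + 10 (mod f(x))

Since f is irreducible over F_13, F_13[x]/(f) is a field and a(x) ≠ 0 has an inverse. Apply the extended Euclidean algorithm to f(x) and a(x) in F_13[x]: f(x) = (7x + 7)·a(x) + (4x^2 + 8x + 10);  a(x) = (7x + 1)·(4x^2 + 8x + 10) + (9x + 11);  (4x^2 + 8x + 10) = (12x + 5)·(9x + 11) + (7). The last nonzero remainder is the constant 7 = gcd(f, a) in F_13. Back-substituting through the division chain expresses 7 = s(x)·a(x) + t(x)·f(x) with s(x) ≡ 10x^3 + 6x^2 + 7x + 5 (mod f), so (10x^3 + 6x^2 + 7x + 5)·a(x) ≡ 7 (mod f). Multiplying by 7^(-1) ≡ 2 in F_13 gives a(x)^(-1) ≡ 2·(10x^3 + 6x^2 + 7x + 5) ≡ 7x^3 + 12x^2 + x + 10 (mod f). Check: (2x^3 + 8x^2 + 9x + 8)·(7x^3 + 12x^2 + x + 10) = x^6 + 2x^5 + 5x^4 + 10x^3 + 3x^2 + 7x + 2 ≡ 1 (mod x^4 + 5x^3 + 6x^2 + 10x + 1).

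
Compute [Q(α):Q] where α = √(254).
[Q(α):Q] = 2

[Q(α):Q] equals the degree of the minimal polynomial of α. Here α^2 = 254 and x^2 - 254 is irreducible (d = 254 is squarefree, ≠ 1, hence not a square), so deg(m_α) = 2. Thus [Q(α):Q] = 2.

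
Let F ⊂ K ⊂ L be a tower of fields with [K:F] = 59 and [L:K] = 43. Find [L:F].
[L:F] = 2537

The tower law says that for any tower of field extensions F ⊂ K ⊂ L with finite degrees, [L:F] = [L:K] · [K:F]. Here this gives [L:F] = 43 · 59 = 2537.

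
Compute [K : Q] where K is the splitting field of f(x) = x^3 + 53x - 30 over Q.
[K : Q] = 6

By the rational root test, any rational root of the monic integer polynomial f(x) = x^3 + 53x - 30 must be an integer dividing the constant term -30, i.e. one of ±{1, 2, 3, 5, 6, 10, 15, 30}. Evaluating: f(1) = 24, f(-1) = -84, f(2) = 84, f(-2) = -144, f(3) = 156, f(-3) = -216, f(5) = 360, f(-5) = -420, f(6) = 504, f(-6) = -564, f(10) = 1500, f(-10) = -1560, f(15) = 4140, f(-15) = -4200, f(30) = 28560, f(-30) = -28620; none is 0, so f has no rational root and is therefore irreducible over Q (a cubic with no linear factor over a field is irreducible). For an irreducible cubic, the Galois group is A_3 or S_3 according as the discriminant disc(f) = -4a^3 - 27b^2 = -4·(53)^3 - 27·(-30)^2 = -619808 is or is not a square in Q. Here disc(f) = -619808 is not a perfect square in Q, so the Galois group of f over Q is not contained in A_3 and must be all of S_3. The splitting field has degree |S_3| = 6 over Q, so [K : Q] = 6.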